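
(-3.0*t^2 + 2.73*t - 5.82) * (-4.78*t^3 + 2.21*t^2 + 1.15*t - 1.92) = 14.34*t^5 - 19.6794*t^4 + 30.4029*t^3 - 3.9627*t^2 - 11.9346*t + 11.1744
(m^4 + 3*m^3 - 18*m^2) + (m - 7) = m^4 + 3*m^3 - 18*m^2 + m - 7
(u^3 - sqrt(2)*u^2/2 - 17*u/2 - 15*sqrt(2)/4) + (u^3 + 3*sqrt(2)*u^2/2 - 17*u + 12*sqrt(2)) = 2*u^3 + sqrt(2)*u^2 - 51*u/2 + 33*sqrt(2)/4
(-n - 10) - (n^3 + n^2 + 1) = -n^3 - n^2 - n - 11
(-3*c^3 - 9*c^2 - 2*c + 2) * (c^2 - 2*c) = -3*c^5 - 3*c^4 + 16*c^3 + 6*c^2 - 4*c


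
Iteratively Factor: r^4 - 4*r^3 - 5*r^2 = (r)*(r^3 - 4*r^2 - 5*r) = r*(r - 5)*(r^2 + r) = r^2*(r - 5)*(r + 1)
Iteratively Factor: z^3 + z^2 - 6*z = (z - 2)*(z^2 + 3*z) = (z - 2)*(z + 3)*(z)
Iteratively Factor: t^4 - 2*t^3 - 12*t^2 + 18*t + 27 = (t + 1)*(t^3 - 3*t^2 - 9*t + 27) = (t - 3)*(t + 1)*(t^2 - 9) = (t - 3)^2*(t + 1)*(t + 3)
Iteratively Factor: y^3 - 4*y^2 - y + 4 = (y - 1)*(y^2 - 3*y - 4) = (y - 1)*(y + 1)*(y - 4)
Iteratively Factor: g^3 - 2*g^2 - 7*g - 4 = (g + 1)*(g^2 - 3*g - 4) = (g - 4)*(g + 1)*(g + 1)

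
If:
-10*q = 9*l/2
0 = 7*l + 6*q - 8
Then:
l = 80/43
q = -36/43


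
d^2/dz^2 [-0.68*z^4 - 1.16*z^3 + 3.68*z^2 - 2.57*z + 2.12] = -8.16*z^2 - 6.96*z + 7.36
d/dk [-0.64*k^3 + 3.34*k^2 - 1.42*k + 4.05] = -1.92*k^2 + 6.68*k - 1.42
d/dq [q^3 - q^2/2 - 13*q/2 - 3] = 3*q^2 - q - 13/2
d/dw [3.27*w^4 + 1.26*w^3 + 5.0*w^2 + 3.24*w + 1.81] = 13.08*w^3 + 3.78*w^2 + 10.0*w + 3.24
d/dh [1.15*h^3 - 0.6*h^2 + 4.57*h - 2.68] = 3.45*h^2 - 1.2*h + 4.57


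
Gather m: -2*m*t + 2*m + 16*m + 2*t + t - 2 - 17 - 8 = m*(18 - 2*t) + 3*t - 27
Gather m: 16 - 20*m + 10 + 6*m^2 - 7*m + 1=6*m^2 - 27*m + 27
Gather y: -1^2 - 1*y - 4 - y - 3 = -2*y - 8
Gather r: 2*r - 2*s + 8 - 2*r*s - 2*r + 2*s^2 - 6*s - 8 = -2*r*s + 2*s^2 - 8*s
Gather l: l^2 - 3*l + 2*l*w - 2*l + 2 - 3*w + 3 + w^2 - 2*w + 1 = l^2 + l*(2*w - 5) + w^2 - 5*w + 6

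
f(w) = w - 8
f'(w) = 1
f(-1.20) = -9.20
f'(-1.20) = 1.00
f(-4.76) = -12.76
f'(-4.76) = 1.00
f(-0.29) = -8.29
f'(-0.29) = 1.00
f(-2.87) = -10.87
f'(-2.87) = 1.00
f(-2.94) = -10.94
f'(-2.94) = 1.00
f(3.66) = -4.34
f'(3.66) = 1.00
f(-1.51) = -9.51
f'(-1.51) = 1.00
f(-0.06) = -8.06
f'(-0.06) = 1.00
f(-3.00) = -11.00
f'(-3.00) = 1.00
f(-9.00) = -17.00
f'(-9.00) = 1.00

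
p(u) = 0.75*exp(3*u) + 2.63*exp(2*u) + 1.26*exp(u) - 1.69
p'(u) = 2.25*exp(3*u) + 5.26*exp(2*u) + 1.26*exp(u)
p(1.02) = 38.03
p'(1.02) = 91.93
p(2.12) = 625.03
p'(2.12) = 1676.64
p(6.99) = 962980716.30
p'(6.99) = 2885839197.30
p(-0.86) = -0.63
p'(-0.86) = 1.65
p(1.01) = 37.12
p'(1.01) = 89.68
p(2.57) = 2136.66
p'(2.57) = 5933.15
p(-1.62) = -1.33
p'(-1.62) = 0.47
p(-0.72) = -0.37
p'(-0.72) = 2.12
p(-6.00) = -1.69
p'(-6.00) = 0.00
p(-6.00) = -1.69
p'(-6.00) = 0.00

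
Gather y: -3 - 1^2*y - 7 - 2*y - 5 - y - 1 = -4*y - 16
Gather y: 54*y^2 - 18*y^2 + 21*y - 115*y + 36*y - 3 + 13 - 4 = 36*y^2 - 58*y + 6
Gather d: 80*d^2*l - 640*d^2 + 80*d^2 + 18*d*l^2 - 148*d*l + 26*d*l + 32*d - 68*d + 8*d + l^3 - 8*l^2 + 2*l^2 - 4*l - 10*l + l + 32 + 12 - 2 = d^2*(80*l - 560) + d*(18*l^2 - 122*l - 28) + l^3 - 6*l^2 - 13*l + 42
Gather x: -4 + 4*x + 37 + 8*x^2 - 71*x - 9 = 8*x^2 - 67*x + 24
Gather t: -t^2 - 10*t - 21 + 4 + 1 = -t^2 - 10*t - 16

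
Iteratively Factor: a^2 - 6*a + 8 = (a - 2)*(a - 4)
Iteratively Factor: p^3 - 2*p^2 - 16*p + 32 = (p - 2)*(p^2 - 16) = (p - 2)*(p + 4)*(p - 4)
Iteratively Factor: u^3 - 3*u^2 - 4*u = (u)*(u^2 - 3*u - 4) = u*(u + 1)*(u - 4)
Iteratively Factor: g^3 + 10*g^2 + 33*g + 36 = (g + 4)*(g^2 + 6*g + 9) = (g + 3)*(g + 4)*(g + 3)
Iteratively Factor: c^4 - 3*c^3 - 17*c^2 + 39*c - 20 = (c - 1)*(c^3 - 2*c^2 - 19*c + 20) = (c - 1)^2*(c^2 - c - 20) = (c - 5)*(c - 1)^2*(c + 4)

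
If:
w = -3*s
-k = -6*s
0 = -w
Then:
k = 0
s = 0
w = 0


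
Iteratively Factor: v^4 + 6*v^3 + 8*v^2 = (v + 4)*(v^3 + 2*v^2) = v*(v + 4)*(v^2 + 2*v) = v*(v + 2)*(v + 4)*(v)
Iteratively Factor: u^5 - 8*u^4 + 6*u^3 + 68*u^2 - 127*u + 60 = (u - 5)*(u^4 - 3*u^3 - 9*u^2 + 23*u - 12) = (u - 5)*(u + 3)*(u^3 - 6*u^2 + 9*u - 4) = (u - 5)*(u - 1)*(u + 3)*(u^2 - 5*u + 4) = (u - 5)*(u - 1)^2*(u + 3)*(u - 4)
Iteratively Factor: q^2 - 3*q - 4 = (q + 1)*(q - 4)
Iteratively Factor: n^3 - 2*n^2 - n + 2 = (n + 1)*(n^2 - 3*n + 2) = (n - 2)*(n + 1)*(n - 1)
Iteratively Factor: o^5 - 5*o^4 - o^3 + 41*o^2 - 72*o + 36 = (o - 1)*(o^4 - 4*o^3 - 5*o^2 + 36*o - 36) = (o - 3)*(o - 1)*(o^3 - o^2 - 8*o + 12) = (o - 3)*(o - 2)*(o - 1)*(o^2 + o - 6) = (o - 3)*(o - 2)*(o - 1)*(o + 3)*(o - 2)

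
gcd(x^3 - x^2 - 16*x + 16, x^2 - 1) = x - 1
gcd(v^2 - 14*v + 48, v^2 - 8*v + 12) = v - 6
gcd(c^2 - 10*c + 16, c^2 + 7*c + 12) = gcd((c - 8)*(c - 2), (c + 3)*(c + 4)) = 1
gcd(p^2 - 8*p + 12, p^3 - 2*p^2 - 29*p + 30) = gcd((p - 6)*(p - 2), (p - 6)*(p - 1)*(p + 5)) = p - 6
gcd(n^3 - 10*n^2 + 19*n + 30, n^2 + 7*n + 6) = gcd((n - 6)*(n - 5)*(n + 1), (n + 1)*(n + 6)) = n + 1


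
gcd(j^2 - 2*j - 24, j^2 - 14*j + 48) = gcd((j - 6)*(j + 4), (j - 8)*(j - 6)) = j - 6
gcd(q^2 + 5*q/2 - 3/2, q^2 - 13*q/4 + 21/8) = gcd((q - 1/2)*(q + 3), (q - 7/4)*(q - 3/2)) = 1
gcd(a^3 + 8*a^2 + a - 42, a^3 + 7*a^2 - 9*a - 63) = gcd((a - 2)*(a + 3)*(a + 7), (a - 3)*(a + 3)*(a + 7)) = a^2 + 10*a + 21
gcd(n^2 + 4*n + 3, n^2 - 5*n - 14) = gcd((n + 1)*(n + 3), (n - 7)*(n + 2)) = 1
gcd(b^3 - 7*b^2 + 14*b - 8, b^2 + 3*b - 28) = b - 4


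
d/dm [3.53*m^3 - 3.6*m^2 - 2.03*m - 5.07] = 10.59*m^2 - 7.2*m - 2.03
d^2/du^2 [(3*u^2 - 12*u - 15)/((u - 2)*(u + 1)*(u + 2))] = 6*(u^3 - 15*u^2 + 12*u - 20)/(u^6 - 12*u^4 + 48*u^2 - 64)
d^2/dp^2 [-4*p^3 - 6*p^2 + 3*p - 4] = -24*p - 12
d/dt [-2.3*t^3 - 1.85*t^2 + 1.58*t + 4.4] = -6.9*t^2 - 3.7*t + 1.58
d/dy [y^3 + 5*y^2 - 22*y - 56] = 3*y^2 + 10*y - 22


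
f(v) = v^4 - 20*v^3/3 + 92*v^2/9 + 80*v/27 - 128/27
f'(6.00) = 269.63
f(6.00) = 237.04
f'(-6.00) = -1703.70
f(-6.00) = 3081.48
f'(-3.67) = -539.17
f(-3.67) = 633.02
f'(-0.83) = -30.07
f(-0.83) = 4.13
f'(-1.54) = -90.56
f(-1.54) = 44.91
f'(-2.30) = -198.53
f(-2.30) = 151.62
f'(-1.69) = -108.02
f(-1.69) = 59.78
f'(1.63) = 0.47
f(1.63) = 5.44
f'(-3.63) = -526.12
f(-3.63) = 611.71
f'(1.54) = 1.62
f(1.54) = 5.34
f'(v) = 4*v^3 - 20*v^2 + 184*v/9 + 80/27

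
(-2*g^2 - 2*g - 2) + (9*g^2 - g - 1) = 7*g^2 - 3*g - 3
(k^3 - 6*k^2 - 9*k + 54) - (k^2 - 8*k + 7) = k^3 - 7*k^2 - k + 47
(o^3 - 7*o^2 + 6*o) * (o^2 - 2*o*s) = o^5 - 2*o^4*s - 7*o^4 + 14*o^3*s + 6*o^3 - 12*o^2*s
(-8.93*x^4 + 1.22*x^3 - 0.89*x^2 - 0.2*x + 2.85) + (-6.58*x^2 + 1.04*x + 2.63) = -8.93*x^4 + 1.22*x^3 - 7.47*x^2 + 0.84*x + 5.48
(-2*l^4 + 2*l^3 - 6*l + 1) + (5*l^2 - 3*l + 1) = -2*l^4 + 2*l^3 + 5*l^2 - 9*l + 2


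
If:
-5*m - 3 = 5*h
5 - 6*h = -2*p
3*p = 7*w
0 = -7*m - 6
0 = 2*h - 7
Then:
No Solution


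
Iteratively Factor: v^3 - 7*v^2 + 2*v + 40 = (v + 2)*(v^2 - 9*v + 20) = (v - 5)*(v + 2)*(v - 4)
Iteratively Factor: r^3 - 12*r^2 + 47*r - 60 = (r - 5)*(r^2 - 7*r + 12) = (r - 5)*(r - 3)*(r - 4)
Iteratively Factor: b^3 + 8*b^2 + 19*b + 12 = (b + 3)*(b^2 + 5*b + 4) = (b + 3)*(b + 4)*(b + 1)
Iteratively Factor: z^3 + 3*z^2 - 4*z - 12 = (z + 2)*(z^2 + z - 6) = (z - 2)*(z + 2)*(z + 3)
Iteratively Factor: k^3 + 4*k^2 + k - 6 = (k - 1)*(k^2 + 5*k + 6) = (k - 1)*(k + 3)*(k + 2)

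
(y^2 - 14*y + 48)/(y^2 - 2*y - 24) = (y - 8)/(y + 4)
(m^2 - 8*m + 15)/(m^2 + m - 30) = (m - 3)/(m + 6)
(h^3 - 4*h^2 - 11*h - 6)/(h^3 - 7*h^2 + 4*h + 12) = (h + 1)/(h - 2)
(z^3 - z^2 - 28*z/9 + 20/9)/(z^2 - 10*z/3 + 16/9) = (3*z^2 - z - 10)/(3*z - 8)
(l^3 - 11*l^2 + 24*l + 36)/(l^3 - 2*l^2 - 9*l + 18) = (l^3 - 11*l^2 + 24*l + 36)/(l^3 - 2*l^2 - 9*l + 18)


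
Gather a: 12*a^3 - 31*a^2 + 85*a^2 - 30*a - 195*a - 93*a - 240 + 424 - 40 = 12*a^3 + 54*a^2 - 318*a + 144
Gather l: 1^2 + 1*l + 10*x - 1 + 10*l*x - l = 10*l*x + 10*x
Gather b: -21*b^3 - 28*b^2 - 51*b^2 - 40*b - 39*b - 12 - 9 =-21*b^3 - 79*b^2 - 79*b - 21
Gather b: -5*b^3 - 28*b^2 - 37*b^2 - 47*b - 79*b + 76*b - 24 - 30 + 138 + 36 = -5*b^3 - 65*b^2 - 50*b + 120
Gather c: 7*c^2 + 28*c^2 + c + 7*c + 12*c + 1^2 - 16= 35*c^2 + 20*c - 15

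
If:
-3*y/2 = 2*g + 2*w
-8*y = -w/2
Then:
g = -67*y/4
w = 16*y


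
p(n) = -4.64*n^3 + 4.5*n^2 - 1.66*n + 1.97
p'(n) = -13.92*n^2 + 9.0*n - 1.66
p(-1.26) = 20.49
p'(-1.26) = -35.10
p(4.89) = -441.10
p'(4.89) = -290.51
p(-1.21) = 18.79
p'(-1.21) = -32.93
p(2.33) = -36.16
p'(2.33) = -56.26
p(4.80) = -415.46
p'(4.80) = -279.18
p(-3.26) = 215.96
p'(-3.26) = -178.94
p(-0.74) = 7.54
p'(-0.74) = -15.94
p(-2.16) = 73.31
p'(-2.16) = -86.05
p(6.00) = -848.23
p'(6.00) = -448.78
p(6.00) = -848.23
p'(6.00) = -448.78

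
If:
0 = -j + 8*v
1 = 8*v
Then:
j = 1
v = 1/8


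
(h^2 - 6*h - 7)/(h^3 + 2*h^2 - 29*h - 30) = (h - 7)/(h^2 + h - 30)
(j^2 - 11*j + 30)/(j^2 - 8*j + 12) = (j - 5)/(j - 2)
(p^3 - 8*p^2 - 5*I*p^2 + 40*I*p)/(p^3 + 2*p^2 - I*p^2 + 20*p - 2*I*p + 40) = p*(p - 8)/(p^2 + 2*p*(1 + 2*I) + 8*I)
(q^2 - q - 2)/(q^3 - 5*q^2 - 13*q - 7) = (q - 2)/(q^2 - 6*q - 7)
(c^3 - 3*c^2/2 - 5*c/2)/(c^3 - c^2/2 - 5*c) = (c + 1)/(c + 2)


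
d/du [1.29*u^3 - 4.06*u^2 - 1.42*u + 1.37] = 3.87*u^2 - 8.12*u - 1.42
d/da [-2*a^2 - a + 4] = -4*a - 1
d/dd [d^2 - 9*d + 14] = 2*d - 9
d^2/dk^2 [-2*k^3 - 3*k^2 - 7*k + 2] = -12*k - 6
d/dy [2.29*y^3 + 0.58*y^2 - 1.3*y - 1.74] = 6.87*y^2 + 1.16*y - 1.3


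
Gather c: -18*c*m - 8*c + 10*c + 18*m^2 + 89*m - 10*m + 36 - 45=c*(2 - 18*m) + 18*m^2 + 79*m - 9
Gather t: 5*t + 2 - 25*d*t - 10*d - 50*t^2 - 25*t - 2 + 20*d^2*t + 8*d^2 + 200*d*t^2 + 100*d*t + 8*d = 8*d^2 - 2*d + t^2*(200*d - 50) + t*(20*d^2 + 75*d - 20)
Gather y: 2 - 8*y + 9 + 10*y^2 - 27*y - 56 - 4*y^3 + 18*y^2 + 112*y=-4*y^3 + 28*y^2 + 77*y - 45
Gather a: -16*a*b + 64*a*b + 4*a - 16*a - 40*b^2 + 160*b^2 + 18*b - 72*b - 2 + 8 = a*(48*b - 12) + 120*b^2 - 54*b + 6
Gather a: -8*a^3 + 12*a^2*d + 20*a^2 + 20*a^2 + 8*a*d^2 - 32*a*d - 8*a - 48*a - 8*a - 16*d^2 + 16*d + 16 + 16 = -8*a^3 + a^2*(12*d + 40) + a*(8*d^2 - 32*d - 64) - 16*d^2 + 16*d + 32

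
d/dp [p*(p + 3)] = 2*p + 3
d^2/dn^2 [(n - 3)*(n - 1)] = 2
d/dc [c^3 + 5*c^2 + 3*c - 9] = 3*c^2 + 10*c + 3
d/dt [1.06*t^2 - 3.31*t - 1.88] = 2.12*t - 3.31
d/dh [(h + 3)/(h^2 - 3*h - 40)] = (h^2 - 3*h - (h + 3)*(2*h - 3) - 40)/(-h^2 + 3*h + 40)^2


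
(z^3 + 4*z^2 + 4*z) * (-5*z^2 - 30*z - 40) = -5*z^5 - 50*z^4 - 180*z^3 - 280*z^2 - 160*z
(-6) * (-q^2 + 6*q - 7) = 6*q^2 - 36*q + 42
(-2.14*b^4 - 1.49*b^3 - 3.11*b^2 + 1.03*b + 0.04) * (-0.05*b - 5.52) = 0.107*b^5 + 11.8873*b^4 + 8.3803*b^3 + 17.1157*b^2 - 5.6876*b - 0.2208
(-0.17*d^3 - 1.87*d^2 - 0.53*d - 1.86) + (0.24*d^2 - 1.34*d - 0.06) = -0.17*d^3 - 1.63*d^2 - 1.87*d - 1.92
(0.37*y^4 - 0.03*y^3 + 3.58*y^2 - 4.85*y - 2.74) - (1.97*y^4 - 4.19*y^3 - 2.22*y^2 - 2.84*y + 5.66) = -1.6*y^4 + 4.16*y^3 + 5.8*y^2 - 2.01*y - 8.4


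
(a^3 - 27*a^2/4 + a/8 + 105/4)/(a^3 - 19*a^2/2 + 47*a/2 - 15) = (a + 7/4)/(a - 1)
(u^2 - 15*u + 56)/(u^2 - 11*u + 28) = (u - 8)/(u - 4)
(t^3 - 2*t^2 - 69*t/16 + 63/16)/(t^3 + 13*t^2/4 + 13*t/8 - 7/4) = (4*t^2 - 15*t + 9)/(2*(2*t^2 + 3*t - 2))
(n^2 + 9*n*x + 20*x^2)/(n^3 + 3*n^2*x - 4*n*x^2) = (-n - 5*x)/(n*(-n + x))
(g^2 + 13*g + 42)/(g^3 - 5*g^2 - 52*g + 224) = (g + 6)/(g^2 - 12*g + 32)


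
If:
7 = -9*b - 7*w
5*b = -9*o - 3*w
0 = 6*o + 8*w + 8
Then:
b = 21/116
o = 9/29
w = -143/116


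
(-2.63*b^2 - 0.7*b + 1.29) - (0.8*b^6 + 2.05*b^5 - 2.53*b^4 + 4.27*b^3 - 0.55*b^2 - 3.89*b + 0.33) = -0.8*b^6 - 2.05*b^5 + 2.53*b^4 - 4.27*b^3 - 2.08*b^2 + 3.19*b + 0.96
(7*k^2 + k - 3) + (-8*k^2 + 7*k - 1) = -k^2 + 8*k - 4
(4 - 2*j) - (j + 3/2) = 5/2 - 3*j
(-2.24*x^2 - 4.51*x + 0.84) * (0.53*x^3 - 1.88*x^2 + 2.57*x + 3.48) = -1.1872*x^5 + 1.8209*x^4 + 3.1672*x^3 - 20.9651*x^2 - 13.536*x + 2.9232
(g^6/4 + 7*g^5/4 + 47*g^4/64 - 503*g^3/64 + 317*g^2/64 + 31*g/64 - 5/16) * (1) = g^6/4 + 7*g^5/4 + 47*g^4/64 - 503*g^3/64 + 317*g^2/64 + 31*g/64 - 5/16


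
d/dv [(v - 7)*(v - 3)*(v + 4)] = 3*v^2 - 12*v - 19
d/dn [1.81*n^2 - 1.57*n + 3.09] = 3.62*n - 1.57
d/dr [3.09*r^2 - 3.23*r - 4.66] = 6.18*r - 3.23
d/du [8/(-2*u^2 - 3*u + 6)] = 8*(4*u + 3)/(2*u^2 + 3*u - 6)^2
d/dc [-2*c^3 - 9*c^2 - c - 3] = -6*c^2 - 18*c - 1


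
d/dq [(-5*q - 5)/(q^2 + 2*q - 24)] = 5*(-q^2 - 2*q + 2*(q + 1)^2 + 24)/(q^2 + 2*q - 24)^2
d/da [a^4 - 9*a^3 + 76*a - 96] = 4*a^3 - 27*a^2 + 76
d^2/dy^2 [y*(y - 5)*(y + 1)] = 6*y - 8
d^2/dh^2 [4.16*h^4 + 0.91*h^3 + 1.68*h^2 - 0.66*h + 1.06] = 49.92*h^2 + 5.46*h + 3.36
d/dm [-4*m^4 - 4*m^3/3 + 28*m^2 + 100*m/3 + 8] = -16*m^3 - 4*m^2 + 56*m + 100/3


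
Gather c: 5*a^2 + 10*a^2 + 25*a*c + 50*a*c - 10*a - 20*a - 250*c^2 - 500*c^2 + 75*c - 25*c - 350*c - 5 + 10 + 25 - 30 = 15*a^2 - 30*a - 750*c^2 + c*(75*a - 300)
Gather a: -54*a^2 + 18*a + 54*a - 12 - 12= -54*a^2 + 72*a - 24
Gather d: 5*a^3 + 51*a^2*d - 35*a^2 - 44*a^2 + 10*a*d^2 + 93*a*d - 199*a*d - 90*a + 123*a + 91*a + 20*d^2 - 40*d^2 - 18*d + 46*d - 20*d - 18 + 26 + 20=5*a^3 - 79*a^2 + 124*a + d^2*(10*a - 20) + d*(51*a^2 - 106*a + 8) + 28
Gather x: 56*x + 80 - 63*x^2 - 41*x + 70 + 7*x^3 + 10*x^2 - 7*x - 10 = 7*x^3 - 53*x^2 + 8*x + 140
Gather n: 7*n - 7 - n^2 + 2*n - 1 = -n^2 + 9*n - 8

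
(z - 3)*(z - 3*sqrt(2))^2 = z^3 - 6*sqrt(2)*z^2 - 3*z^2 + 18*z + 18*sqrt(2)*z - 54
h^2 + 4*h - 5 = (h - 1)*(h + 5)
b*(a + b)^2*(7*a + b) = 7*a^3*b + 15*a^2*b^2 + 9*a*b^3 + b^4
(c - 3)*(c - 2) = c^2 - 5*c + 6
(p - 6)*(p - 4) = p^2 - 10*p + 24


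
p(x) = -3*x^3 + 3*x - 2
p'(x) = 3 - 9*x^2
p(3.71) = -144.06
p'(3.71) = -120.88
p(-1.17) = -0.71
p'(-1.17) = -9.32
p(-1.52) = 3.98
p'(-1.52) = -17.79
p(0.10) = -1.70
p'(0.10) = 2.91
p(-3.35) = 100.74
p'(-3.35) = -98.00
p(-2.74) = 51.49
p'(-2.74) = -64.57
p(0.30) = -1.18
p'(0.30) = 2.19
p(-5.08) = 376.05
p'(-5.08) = -229.26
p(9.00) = -2162.00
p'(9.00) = -726.00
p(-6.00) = 628.00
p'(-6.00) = -321.00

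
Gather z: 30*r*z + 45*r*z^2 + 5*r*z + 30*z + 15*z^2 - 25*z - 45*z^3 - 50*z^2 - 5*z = 35*r*z - 45*z^3 + z^2*(45*r - 35)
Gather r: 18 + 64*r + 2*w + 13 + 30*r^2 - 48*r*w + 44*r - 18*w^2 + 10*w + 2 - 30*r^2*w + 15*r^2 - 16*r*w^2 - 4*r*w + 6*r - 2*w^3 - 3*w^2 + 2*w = r^2*(45 - 30*w) + r*(-16*w^2 - 52*w + 114) - 2*w^3 - 21*w^2 + 14*w + 33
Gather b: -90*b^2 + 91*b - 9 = -90*b^2 + 91*b - 9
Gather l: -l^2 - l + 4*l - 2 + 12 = -l^2 + 3*l + 10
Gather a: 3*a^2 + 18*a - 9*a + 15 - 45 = 3*a^2 + 9*a - 30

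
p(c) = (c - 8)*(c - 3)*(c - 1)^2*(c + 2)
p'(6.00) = -430.00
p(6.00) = -1200.00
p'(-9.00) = 69260.00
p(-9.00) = -142800.00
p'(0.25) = -73.23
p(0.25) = 26.97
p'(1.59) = 31.66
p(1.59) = 11.29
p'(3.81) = -292.68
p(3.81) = -155.70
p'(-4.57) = 7282.28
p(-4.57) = -7587.08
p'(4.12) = -372.68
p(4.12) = -258.89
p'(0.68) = -30.03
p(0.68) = 4.66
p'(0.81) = -17.20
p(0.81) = 1.60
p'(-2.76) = 1407.93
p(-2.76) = -665.92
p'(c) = (c - 8)*(c - 3)*(c - 1)^2 + (c - 8)*(c - 3)*(c + 2)*(2*c - 2) + (c - 8)*(c - 1)^2*(c + 2) + (c - 3)*(c - 1)^2*(c + 2) = 5*c^4 - 44*c^3 + 63*c^2 + 70*c - 94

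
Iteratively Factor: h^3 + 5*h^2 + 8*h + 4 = (h + 1)*(h^2 + 4*h + 4) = (h + 1)*(h + 2)*(h + 2)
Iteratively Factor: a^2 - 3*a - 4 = (a + 1)*(a - 4)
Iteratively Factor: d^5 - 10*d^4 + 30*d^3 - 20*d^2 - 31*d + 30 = (d - 1)*(d^4 - 9*d^3 + 21*d^2 + d - 30) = (d - 1)*(d + 1)*(d^3 - 10*d^2 + 31*d - 30) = (d - 3)*(d - 1)*(d + 1)*(d^2 - 7*d + 10) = (d - 5)*(d - 3)*(d - 1)*(d + 1)*(d - 2)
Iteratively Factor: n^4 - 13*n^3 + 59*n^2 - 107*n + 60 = (n - 1)*(n^3 - 12*n^2 + 47*n - 60) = (n - 4)*(n - 1)*(n^2 - 8*n + 15) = (n - 4)*(n - 3)*(n - 1)*(n - 5)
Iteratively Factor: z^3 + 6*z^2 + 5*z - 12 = (z + 4)*(z^2 + 2*z - 3) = (z + 3)*(z + 4)*(z - 1)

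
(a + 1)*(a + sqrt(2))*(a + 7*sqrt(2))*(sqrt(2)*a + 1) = sqrt(2)*a^4 + sqrt(2)*a^3 + 17*a^3 + 17*a^2 + 22*sqrt(2)*a^2 + 14*a + 22*sqrt(2)*a + 14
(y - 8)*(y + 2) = y^2 - 6*y - 16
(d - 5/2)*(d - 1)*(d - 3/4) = d^3 - 17*d^2/4 + 41*d/8 - 15/8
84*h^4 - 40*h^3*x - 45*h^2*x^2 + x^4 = (-7*h + x)*(-h + x)*(2*h + x)*(6*h + x)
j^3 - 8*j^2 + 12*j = j*(j - 6)*(j - 2)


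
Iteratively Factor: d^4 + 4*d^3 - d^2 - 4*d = (d + 4)*(d^3 - d) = (d + 1)*(d + 4)*(d^2 - d) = (d - 1)*(d + 1)*(d + 4)*(d)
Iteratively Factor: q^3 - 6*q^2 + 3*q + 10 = (q + 1)*(q^2 - 7*q + 10) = (q - 2)*(q + 1)*(q - 5)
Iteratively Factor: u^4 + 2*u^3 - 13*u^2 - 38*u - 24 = (u + 2)*(u^3 - 13*u - 12) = (u + 1)*(u + 2)*(u^2 - u - 12) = (u + 1)*(u + 2)*(u + 3)*(u - 4)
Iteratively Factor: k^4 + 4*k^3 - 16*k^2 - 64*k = (k)*(k^3 + 4*k^2 - 16*k - 64) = k*(k - 4)*(k^2 + 8*k + 16) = k*(k - 4)*(k + 4)*(k + 4)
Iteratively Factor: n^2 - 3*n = (n - 3)*(n)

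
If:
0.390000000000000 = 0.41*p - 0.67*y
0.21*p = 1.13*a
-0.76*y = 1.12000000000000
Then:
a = -0.27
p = -1.46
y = -1.47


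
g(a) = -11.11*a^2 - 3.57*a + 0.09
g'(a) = -22.22*a - 3.57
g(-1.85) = -31.33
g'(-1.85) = 37.54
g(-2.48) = -59.39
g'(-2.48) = 51.54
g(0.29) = -1.88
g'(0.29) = -10.01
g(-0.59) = -1.67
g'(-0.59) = 9.54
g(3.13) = -119.93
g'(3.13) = -73.12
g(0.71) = -8.05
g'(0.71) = -19.35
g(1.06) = -16.18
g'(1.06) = -27.12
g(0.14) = -0.63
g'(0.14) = -6.68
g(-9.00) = -867.69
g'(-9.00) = 196.41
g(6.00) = -421.29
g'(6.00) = -136.89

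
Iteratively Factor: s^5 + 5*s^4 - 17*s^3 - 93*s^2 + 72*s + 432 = (s - 3)*(s^4 + 8*s^3 + 7*s^2 - 72*s - 144) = (s - 3)*(s + 3)*(s^3 + 5*s^2 - 8*s - 48) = (s - 3)*(s + 3)*(s + 4)*(s^2 + s - 12) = (s - 3)*(s + 3)*(s + 4)^2*(s - 3)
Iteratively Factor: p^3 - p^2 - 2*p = (p - 2)*(p^2 + p) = (p - 2)*(p + 1)*(p)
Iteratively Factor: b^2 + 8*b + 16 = (b + 4)*(b + 4)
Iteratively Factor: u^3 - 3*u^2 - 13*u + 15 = (u + 3)*(u^2 - 6*u + 5) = (u - 1)*(u + 3)*(u - 5)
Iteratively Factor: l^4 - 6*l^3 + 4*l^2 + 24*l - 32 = (l - 2)*(l^3 - 4*l^2 - 4*l + 16) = (l - 2)^2*(l^2 - 2*l - 8) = (l - 4)*(l - 2)^2*(l + 2)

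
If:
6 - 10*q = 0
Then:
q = 3/5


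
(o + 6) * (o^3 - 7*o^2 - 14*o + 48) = o^4 - o^3 - 56*o^2 - 36*o + 288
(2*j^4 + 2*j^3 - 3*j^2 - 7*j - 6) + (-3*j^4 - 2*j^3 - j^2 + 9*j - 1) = -j^4 - 4*j^2 + 2*j - 7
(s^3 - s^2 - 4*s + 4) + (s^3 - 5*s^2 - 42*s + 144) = 2*s^3 - 6*s^2 - 46*s + 148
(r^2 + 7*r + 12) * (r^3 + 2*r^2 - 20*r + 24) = r^5 + 9*r^4 + 6*r^3 - 92*r^2 - 72*r + 288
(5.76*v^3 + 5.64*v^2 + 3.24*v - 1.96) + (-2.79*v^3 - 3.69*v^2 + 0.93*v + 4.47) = 2.97*v^3 + 1.95*v^2 + 4.17*v + 2.51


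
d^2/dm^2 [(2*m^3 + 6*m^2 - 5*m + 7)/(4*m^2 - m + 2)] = 10*(-14*m^3 + 36*m^2 + 12*m - 7)/(64*m^6 - 48*m^5 + 108*m^4 - 49*m^3 + 54*m^2 - 12*m + 8)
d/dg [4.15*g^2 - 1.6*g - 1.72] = 8.3*g - 1.6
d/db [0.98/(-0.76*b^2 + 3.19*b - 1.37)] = (1.4896*b - 3.1262)/(0.76*b^2 - 3.19*b + 1.37)^2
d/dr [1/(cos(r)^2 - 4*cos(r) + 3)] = 2*(cos(r) - 2)*sin(r)/(cos(r)^2 - 4*cos(r) + 3)^2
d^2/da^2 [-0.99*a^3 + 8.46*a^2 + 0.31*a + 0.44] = 16.92 - 5.94*a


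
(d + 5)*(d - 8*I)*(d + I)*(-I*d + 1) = -I*d^4 - 6*d^3 - 5*I*d^3 - 30*d^2 - 15*I*d^2 + 8*d - 75*I*d + 40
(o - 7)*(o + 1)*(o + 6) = o^3 - 43*o - 42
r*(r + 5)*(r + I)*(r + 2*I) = r^4 + 5*r^3 + 3*I*r^3 - 2*r^2 + 15*I*r^2 - 10*r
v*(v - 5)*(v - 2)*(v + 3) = v^4 - 4*v^3 - 11*v^2 + 30*v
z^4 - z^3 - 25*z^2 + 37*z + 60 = (z - 4)*(z - 3)*(z + 1)*(z + 5)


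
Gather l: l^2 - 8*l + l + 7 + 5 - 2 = l^2 - 7*l + 10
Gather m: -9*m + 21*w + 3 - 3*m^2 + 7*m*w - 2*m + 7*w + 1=-3*m^2 + m*(7*w - 11) + 28*w + 4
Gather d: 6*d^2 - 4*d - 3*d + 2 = 6*d^2 - 7*d + 2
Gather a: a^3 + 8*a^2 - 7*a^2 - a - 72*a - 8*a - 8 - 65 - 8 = a^3 + a^2 - 81*a - 81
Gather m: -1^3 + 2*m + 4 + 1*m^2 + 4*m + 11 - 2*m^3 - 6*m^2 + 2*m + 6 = -2*m^3 - 5*m^2 + 8*m + 20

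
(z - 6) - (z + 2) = -8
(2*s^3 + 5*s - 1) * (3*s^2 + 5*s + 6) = 6*s^5 + 10*s^4 + 27*s^3 + 22*s^2 + 25*s - 6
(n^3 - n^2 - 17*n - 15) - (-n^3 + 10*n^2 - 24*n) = 2*n^3 - 11*n^2 + 7*n - 15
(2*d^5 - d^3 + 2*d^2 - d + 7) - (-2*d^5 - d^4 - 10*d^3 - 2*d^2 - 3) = 4*d^5 + d^4 + 9*d^3 + 4*d^2 - d + 10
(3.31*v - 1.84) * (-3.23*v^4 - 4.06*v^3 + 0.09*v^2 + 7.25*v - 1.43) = -10.6913*v^5 - 7.4954*v^4 + 7.7683*v^3 + 23.8319*v^2 - 18.0733*v + 2.6312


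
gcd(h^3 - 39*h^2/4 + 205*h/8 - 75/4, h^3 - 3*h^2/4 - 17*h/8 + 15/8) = h - 5/4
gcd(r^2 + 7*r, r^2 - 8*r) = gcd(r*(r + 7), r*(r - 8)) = r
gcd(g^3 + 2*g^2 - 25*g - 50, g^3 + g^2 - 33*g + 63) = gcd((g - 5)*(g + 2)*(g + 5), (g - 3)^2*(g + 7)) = 1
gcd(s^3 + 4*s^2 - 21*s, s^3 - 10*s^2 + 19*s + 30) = 1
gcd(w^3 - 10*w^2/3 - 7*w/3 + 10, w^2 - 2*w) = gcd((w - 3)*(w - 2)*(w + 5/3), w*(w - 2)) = w - 2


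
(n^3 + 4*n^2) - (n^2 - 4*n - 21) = n^3 + 3*n^2 + 4*n + 21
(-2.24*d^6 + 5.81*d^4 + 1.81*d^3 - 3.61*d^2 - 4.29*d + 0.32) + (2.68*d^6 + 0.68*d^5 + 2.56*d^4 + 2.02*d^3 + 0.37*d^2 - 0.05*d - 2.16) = 0.44*d^6 + 0.68*d^5 + 8.37*d^4 + 3.83*d^3 - 3.24*d^2 - 4.34*d - 1.84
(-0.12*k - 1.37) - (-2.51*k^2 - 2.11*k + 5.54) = 2.51*k^2 + 1.99*k - 6.91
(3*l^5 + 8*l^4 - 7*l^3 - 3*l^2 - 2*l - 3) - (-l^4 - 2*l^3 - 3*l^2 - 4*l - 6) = 3*l^5 + 9*l^4 - 5*l^3 + 2*l + 3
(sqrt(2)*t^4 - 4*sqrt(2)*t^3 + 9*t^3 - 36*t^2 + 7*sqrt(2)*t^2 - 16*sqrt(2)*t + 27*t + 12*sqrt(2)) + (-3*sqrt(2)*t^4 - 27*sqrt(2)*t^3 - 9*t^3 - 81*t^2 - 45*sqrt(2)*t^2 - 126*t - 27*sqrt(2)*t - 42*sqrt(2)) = -2*sqrt(2)*t^4 - 31*sqrt(2)*t^3 - 117*t^2 - 38*sqrt(2)*t^2 - 99*t - 43*sqrt(2)*t - 30*sqrt(2)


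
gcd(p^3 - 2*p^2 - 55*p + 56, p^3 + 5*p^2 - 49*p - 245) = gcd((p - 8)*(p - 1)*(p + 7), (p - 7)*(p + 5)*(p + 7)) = p + 7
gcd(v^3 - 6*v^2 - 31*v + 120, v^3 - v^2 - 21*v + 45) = v^2 + 2*v - 15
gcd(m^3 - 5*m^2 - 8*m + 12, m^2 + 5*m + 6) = m + 2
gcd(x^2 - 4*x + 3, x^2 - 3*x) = x - 3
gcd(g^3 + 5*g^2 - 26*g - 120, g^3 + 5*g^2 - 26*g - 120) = g^3 + 5*g^2 - 26*g - 120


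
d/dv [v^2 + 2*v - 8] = 2*v + 2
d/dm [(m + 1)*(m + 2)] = 2*m + 3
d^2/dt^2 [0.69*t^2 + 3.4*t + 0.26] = 1.38000000000000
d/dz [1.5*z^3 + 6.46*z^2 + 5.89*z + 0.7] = 4.5*z^2 + 12.92*z + 5.89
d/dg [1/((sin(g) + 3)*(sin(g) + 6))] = -(2*sin(g) + 9)*cos(g)/((sin(g) + 3)^2*(sin(g) + 6)^2)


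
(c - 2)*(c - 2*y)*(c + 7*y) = c^3 + 5*c^2*y - 2*c^2 - 14*c*y^2 - 10*c*y + 28*y^2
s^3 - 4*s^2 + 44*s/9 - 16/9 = (s - 2)*(s - 4/3)*(s - 2/3)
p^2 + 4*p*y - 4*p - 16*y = (p - 4)*(p + 4*y)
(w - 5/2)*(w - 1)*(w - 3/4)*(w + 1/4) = w^4 - 4*w^3 + 65*w^2/16 - 19*w/32 - 15/32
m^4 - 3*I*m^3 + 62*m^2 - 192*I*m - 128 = (m - 8*I)*(m - 2*I)*(m - I)*(m + 8*I)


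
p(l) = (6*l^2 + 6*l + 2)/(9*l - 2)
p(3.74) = 3.42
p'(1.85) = 0.51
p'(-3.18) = 0.63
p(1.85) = 2.30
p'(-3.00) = 0.63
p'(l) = (12*l + 6)/(9*l - 2) - 9*(6*l^2 + 6*l + 2)/(9*l - 2)^2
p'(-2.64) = 0.62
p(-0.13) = -0.42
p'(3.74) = 0.63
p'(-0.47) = -0.17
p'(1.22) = 0.26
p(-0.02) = -0.86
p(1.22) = 2.03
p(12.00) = 8.85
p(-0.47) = -0.08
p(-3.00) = -1.31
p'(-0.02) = -6.21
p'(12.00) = 0.66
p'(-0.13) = -2.58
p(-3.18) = -1.42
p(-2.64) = -1.09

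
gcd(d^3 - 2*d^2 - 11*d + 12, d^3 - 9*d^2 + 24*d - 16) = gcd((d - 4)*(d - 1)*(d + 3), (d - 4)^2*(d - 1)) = d^2 - 5*d + 4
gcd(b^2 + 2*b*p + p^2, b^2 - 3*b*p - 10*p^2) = 1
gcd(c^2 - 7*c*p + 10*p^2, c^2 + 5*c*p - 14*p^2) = -c + 2*p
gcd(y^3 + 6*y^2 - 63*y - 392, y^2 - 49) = y + 7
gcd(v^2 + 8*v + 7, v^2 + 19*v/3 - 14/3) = v + 7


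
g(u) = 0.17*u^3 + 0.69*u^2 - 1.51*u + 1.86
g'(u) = 0.51*u^2 + 1.38*u - 1.51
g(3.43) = 11.66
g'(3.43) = 9.22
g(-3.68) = 8.29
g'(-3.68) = 0.32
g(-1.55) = 5.23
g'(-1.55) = -2.42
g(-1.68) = 5.54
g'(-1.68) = -2.39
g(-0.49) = 2.75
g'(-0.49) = -2.06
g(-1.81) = 5.85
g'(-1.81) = -2.34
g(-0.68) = 3.15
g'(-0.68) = -2.21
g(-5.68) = 1.55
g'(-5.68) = 7.11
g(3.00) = 8.13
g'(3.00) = 7.22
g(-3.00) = 8.01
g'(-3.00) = -1.06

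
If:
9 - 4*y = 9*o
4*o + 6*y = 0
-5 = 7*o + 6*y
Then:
No Solution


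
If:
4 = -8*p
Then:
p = -1/2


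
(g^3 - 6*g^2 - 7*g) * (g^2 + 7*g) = g^5 + g^4 - 49*g^3 - 49*g^2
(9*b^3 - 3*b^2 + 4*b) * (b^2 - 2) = 9*b^5 - 3*b^4 - 14*b^3 + 6*b^2 - 8*b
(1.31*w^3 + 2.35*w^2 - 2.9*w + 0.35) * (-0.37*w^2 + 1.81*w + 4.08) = -0.4847*w^5 + 1.5016*w^4 + 10.6713*w^3 + 4.2095*w^2 - 11.1985*w + 1.428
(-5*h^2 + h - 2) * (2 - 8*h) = 40*h^3 - 18*h^2 + 18*h - 4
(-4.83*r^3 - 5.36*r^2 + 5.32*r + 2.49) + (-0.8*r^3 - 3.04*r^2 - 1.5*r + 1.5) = -5.63*r^3 - 8.4*r^2 + 3.82*r + 3.99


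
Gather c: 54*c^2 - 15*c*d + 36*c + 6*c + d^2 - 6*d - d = 54*c^2 + c*(42 - 15*d) + d^2 - 7*d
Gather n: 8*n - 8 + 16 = 8*n + 8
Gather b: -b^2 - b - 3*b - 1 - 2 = -b^2 - 4*b - 3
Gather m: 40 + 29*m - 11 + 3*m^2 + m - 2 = 3*m^2 + 30*m + 27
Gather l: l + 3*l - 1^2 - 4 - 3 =4*l - 8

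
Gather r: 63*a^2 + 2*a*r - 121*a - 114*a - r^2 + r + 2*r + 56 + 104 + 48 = 63*a^2 - 235*a - r^2 + r*(2*a + 3) + 208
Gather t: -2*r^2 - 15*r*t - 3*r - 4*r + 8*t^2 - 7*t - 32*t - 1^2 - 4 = -2*r^2 - 7*r + 8*t^2 + t*(-15*r - 39) - 5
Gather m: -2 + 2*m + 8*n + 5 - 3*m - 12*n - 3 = -m - 4*n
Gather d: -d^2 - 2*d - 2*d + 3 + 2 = -d^2 - 4*d + 5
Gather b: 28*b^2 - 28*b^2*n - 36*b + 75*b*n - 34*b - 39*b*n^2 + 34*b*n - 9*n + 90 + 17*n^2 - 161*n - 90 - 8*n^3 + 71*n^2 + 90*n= b^2*(28 - 28*n) + b*(-39*n^2 + 109*n - 70) - 8*n^3 + 88*n^2 - 80*n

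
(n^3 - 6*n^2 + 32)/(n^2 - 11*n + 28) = (n^2 - 2*n - 8)/(n - 7)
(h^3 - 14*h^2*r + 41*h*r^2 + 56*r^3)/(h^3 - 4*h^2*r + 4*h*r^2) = (h^3 - 14*h^2*r + 41*h*r^2 + 56*r^3)/(h*(h^2 - 4*h*r + 4*r^2))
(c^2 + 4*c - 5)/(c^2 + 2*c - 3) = (c + 5)/(c + 3)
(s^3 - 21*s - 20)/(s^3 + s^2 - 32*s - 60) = (s^3 - 21*s - 20)/(s^3 + s^2 - 32*s - 60)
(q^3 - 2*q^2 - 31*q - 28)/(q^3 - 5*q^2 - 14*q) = (q^2 + 5*q + 4)/(q*(q + 2))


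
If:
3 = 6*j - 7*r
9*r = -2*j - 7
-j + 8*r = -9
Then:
No Solution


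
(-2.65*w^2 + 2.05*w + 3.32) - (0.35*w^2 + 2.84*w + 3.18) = -3.0*w^2 - 0.79*w + 0.14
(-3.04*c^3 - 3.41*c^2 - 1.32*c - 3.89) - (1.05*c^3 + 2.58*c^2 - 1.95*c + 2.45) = -4.09*c^3 - 5.99*c^2 + 0.63*c - 6.34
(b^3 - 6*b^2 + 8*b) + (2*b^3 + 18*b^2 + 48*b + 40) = 3*b^3 + 12*b^2 + 56*b + 40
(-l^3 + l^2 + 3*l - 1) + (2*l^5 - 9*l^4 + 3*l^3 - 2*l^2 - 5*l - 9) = 2*l^5 - 9*l^4 + 2*l^3 - l^2 - 2*l - 10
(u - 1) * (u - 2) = u^2 - 3*u + 2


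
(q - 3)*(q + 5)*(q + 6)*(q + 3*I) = q^4 + 8*q^3 + 3*I*q^3 - 3*q^2 + 24*I*q^2 - 90*q - 9*I*q - 270*I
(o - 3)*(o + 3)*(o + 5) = o^3 + 5*o^2 - 9*o - 45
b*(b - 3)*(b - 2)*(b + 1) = b^4 - 4*b^3 + b^2 + 6*b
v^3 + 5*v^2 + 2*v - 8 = (v - 1)*(v + 2)*(v + 4)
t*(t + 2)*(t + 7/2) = t^3 + 11*t^2/2 + 7*t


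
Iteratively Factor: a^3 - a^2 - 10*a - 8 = (a - 4)*(a^2 + 3*a + 2) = (a - 4)*(a + 2)*(a + 1)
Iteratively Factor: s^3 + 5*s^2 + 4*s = (s + 4)*(s^2 + s) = (s + 1)*(s + 4)*(s)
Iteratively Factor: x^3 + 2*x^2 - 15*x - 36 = (x + 3)*(x^2 - x - 12) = (x - 4)*(x + 3)*(x + 3)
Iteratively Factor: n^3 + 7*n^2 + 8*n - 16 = (n + 4)*(n^2 + 3*n - 4) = (n - 1)*(n + 4)*(n + 4)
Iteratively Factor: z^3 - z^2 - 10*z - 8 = (z + 2)*(z^2 - 3*z - 4) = (z - 4)*(z + 2)*(z + 1)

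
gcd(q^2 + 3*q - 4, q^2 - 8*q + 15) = 1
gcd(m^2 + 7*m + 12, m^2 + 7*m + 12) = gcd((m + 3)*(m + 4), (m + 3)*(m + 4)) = m^2 + 7*m + 12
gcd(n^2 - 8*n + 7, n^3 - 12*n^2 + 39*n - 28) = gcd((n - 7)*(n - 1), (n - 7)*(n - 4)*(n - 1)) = n^2 - 8*n + 7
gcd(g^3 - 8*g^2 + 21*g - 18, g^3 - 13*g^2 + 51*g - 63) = g^2 - 6*g + 9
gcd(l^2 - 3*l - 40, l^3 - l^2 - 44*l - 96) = l - 8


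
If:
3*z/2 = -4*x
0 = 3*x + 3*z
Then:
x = 0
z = 0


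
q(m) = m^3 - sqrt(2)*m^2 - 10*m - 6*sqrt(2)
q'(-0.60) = -7.22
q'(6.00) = 81.03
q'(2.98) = 8.21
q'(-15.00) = 707.43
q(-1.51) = -0.05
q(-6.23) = -242.88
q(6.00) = 96.60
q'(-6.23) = 124.06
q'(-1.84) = 5.36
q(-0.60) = -3.21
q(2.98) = -24.38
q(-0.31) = -5.55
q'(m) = 3*m^2 - 2*sqrt(2)*m - 10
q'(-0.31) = -8.83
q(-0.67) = -2.72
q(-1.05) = -0.70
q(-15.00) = -3551.68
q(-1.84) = -1.10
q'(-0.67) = -6.76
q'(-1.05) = -3.72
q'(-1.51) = 1.11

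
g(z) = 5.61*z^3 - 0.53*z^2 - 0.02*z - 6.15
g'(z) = 16.83*z^2 - 1.06*z - 0.02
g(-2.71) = -121.64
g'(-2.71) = 126.45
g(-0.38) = -6.53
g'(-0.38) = 2.81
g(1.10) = 0.65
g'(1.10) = 19.18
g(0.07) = -6.15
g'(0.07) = -0.01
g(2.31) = 60.13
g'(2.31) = 87.34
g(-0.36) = -6.47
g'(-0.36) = 2.54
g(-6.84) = -1826.09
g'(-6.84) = 794.63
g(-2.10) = -60.40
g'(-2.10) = 76.43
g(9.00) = 4040.43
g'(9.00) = 1353.67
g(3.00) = 140.49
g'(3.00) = 148.27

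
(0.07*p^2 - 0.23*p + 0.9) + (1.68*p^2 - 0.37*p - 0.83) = 1.75*p^2 - 0.6*p + 0.0700000000000001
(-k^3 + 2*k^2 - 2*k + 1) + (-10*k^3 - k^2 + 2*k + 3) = -11*k^3 + k^2 + 4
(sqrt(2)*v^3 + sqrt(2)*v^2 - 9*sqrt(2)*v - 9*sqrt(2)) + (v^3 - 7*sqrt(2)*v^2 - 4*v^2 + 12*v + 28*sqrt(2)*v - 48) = v^3 + sqrt(2)*v^3 - 6*sqrt(2)*v^2 - 4*v^2 + 12*v + 19*sqrt(2)*v - 48 - 9*sqrt(2)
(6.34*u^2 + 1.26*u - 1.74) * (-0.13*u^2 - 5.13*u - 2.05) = -0.8242*u^4 - 32.688*u^3 - 19.2346*u^2 + 6.3432*u + 3.567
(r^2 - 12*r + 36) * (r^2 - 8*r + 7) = r^4 - 20*r^3 + 139*r^2 - 372*r + 252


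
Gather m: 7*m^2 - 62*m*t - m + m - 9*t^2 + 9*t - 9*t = 7*m^2 - 62*m*t - 9*t^2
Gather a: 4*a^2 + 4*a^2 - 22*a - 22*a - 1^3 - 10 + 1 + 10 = 8*a^2 - 44*a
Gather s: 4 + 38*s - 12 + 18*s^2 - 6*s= 18*s^2 + 32*s - 8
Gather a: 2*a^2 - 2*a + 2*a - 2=2*a^2 - 2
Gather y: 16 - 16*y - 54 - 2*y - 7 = -18*y - 45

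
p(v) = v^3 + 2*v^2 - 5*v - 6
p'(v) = 3*v^2 + 4*v - 5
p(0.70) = -8.18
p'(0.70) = -0.73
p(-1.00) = 0.00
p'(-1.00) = -6.00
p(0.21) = -6.95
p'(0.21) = -4.03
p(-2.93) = 0.67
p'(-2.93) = 9.03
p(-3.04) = -0.41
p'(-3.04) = 10.56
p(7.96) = 585.28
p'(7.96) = 216.92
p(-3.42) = -5.51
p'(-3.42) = 16.41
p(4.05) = 72.99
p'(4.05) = 60.41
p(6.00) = 252.00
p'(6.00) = 127.00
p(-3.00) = 0.00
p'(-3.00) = 10.00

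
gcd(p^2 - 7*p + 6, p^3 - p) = p - 1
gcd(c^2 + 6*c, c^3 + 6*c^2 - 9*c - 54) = c + 6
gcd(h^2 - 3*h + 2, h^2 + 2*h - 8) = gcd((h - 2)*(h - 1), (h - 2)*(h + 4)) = h - 2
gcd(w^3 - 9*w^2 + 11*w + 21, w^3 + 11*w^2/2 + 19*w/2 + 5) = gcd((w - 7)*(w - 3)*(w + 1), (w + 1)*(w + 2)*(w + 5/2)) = w + 1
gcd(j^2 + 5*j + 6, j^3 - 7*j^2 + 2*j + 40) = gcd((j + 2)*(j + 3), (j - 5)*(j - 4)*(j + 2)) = j + 2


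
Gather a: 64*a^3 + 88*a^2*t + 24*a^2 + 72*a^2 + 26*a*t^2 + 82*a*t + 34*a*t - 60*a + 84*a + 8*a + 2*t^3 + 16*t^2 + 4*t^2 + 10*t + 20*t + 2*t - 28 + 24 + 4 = 64*a^3 + a^2*(88*t + 96) + a*(26*t^2 + 116*t + 32) + 2*t^3 + 20*t^2 + 32*t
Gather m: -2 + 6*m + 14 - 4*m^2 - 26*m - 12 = -4*m^2 - 20*m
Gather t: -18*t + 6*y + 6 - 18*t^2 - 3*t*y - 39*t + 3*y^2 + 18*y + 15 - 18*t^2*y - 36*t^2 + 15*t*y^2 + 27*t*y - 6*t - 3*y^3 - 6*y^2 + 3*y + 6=t^2*(-18*y - 54) + t*(15*y^2 + 24*y - 63) - 3*y^3 - 3*y^2 + 27*y + 27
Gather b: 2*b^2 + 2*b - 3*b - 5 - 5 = 2*b^2 - b - 10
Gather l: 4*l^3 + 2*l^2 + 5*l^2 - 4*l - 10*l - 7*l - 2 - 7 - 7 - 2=4*l^3 + 7*l^2 - 21*l - 18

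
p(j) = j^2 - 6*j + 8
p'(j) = 2*j - 6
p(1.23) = 2.13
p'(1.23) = -3.54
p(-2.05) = 24.50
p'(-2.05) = -10.10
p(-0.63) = 12.18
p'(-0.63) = -7.26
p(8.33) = 27.41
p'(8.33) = 10.66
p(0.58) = 4.86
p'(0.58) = -4.84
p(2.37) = -0.60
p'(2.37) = -1.26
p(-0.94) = 14.52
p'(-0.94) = -7.88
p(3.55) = -0.70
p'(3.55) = 1.10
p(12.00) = 80.00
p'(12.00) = 18.00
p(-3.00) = 35.00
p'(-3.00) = -12.00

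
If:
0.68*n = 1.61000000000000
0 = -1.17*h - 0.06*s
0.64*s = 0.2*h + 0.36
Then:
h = -0.03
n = 2.37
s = 0.55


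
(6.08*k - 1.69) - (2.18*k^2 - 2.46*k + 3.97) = -2.18*k^2 + 8.54*k - 5.66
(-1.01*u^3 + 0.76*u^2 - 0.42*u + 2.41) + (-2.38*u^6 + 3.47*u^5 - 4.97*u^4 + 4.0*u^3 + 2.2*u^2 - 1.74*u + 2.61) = -2.38*u^6 + 3.47*u^5 - 4.97*u^4 + 2.99*u^3 + 2.96*u^2 - 2.16*u + 5.02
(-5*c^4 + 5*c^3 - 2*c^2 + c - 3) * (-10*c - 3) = 50*c^5 - 35*c^4 + 5*c^3 - 4*c^2 + 27*c + 9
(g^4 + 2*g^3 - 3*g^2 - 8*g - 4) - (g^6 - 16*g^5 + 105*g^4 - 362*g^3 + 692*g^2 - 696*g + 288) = -g^6 + 16*g^5 - 104*g^4 + 364*g^3 - 695*g^2 + 688*g - 292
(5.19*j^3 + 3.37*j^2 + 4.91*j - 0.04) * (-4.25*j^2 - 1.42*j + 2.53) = -22.0575*j^5 - 21.6923*j^4 - 12.5222*j^3 + 1.7239*j^2 + 12.4791*j - 0.1012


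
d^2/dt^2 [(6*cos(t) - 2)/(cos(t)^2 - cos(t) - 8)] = 2*(27*sin(t)^4*cos(t) - sin(t)^4 + 53*sin(t)^2 + 617*cos(t)/4 + 165*cos(3*t)/4 - 3*cos(5*t)/2 + 14)/(sin(t)^2 + cos(t) + 7)^3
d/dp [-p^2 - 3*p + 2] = -2*p - 3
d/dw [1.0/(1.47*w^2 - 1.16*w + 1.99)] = (1.16 - 2.94*w)/(1.47*w^2 - 1.16*w + 1.99)^2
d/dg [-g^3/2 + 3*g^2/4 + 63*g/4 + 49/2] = -3*g^2/2 + 3*g/2 + 63/4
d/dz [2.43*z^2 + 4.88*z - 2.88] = 4.86*z + 4.88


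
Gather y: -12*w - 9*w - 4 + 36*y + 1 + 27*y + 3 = -21*w + 63*y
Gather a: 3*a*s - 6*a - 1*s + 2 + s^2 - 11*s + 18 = a*(3*s - 6) + s^2 - 12*s + 20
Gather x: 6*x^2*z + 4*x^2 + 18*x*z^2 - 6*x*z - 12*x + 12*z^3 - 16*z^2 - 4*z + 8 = x^2*(6*z + 4) + x*(18*z^2 - 6*z - 12) + 12*z^3 - 16*z^2 - 4*z + 8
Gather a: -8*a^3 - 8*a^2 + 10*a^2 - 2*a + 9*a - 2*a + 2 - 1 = -8*a^3 + 2*a^2 + 5*a + 1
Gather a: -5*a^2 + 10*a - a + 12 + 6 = -5*a^2 + 9*a + 18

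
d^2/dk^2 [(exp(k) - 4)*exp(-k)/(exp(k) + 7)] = (exp(3*k) - 23*exp(2*k) - 84*exp(k) - 196)*exp(-k)/(exp(3*k) + 21*exp(2*k) + 147*exp(k) + 343)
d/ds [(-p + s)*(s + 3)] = -p + 2*s + 3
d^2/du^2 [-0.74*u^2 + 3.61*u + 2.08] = -1.48000000000000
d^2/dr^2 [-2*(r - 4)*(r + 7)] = -4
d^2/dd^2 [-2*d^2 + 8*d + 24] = -4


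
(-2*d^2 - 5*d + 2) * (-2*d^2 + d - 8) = 4*d^4 + 8*d^3 + 7*d^2 + 42*d - 16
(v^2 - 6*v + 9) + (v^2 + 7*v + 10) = 2*v^2 + v + 19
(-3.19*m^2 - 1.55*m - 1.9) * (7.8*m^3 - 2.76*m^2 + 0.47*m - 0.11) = -24.882*m^5 - 3.2856*m^4 - 12.0413*m^3 + 4.8664*m^2 - 0.7225*m + 0.209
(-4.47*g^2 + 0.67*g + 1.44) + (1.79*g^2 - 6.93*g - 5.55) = -2.68*g^2 - 6.26*g - 4.11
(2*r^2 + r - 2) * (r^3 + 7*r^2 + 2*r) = 2*r^5 + 15*r^4 + 9*r^3 - 12*r^2 - 4*r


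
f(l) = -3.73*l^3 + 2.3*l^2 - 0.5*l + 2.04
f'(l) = -11.19*l^2 + 4.6*l - 0.5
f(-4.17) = 314.59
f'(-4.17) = -214.26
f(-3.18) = 146.84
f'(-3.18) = -128.29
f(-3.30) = 162.78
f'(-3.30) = -137.54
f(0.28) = 2.00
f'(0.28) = -0.09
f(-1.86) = 34.93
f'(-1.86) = -47.77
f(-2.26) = 57.97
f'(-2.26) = -68.05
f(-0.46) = 3.12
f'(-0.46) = -4.98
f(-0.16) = 2.19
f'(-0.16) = -1.52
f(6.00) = -723.84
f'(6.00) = -375.74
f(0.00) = 2.04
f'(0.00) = -0.50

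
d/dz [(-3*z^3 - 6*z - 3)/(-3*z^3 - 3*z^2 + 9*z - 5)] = 3*(3*z^4 - 30*z^3 - 6*z + 19)/(9*z^6 + 18*z^5 - 45*z^4 - 24*z^3 + 111*z^2 - 90*z + 25)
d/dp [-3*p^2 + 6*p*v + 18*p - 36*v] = -6*p + 6*v + 18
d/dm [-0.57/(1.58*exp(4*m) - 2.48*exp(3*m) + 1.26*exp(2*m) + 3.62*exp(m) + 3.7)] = (3.6024*exp(3*m) - 4.2408*exp(2*m) + 1.4364*exp(m) + 2.0634)*exp(m)/(1.58*exp(4*m) - 2.48*exp(3*m) + 1.26*exp(2*m) + 3.62*exp(m) + 3.7)^2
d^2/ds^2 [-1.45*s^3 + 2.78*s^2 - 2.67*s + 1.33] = 5.56 - 8.7*s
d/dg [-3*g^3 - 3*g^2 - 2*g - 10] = -9*g^2 - 6*g - 2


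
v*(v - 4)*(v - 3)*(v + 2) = v^4 - 5*v^3 - 2*v^2 + 24*v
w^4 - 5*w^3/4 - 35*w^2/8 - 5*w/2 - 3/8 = (w - 3)*(w + 1/4)*(w + 1/2)*(w + 1)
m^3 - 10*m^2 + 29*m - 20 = (m - 5)*(m - 4)*(m - 1)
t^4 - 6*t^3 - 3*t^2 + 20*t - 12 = (t - 6)*(t - 1)^2*(t + 2)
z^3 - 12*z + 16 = (z - 2)^2*(z + 4)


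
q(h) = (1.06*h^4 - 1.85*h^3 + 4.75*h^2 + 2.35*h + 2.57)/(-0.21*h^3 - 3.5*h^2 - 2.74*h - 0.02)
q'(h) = (0.63*h^2 + 7.0*h + 2.74)*(1.06*h^4 - 1.85*h^3 + 4.75*h^2 + 2.35*h + 2.57)/(-0.21*h^3 - 3.5*h^2 - 2.74*h - 0.02)^2 + (4.24*h^3 - 5.55*h^2 + 9.5*h + 2.35)/(-0.21*h^3 - 3.5*h^2 - 2.74*h - 0.02)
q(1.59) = -1.25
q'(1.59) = -0.08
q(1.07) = -1.34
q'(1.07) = 0.46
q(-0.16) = 7.05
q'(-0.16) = 37.02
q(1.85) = -1.30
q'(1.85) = -0.25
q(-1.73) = -6.81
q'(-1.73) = 0.36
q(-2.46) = -8.11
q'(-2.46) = 2.76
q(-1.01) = -13.27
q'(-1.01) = -52.20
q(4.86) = -4.21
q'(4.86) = -1.56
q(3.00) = -1.94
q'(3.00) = -0.84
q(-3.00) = -9.87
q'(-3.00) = 3.76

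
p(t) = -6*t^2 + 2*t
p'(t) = 2 - 12*t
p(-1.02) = -8.28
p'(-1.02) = 14.24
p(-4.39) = -124.41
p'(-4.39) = 54.68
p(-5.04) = -162.49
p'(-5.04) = 62.48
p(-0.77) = -5.10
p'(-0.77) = 11.24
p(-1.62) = -18.99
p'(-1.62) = 21.44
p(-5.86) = -217.76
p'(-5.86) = 72.32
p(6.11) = -211.77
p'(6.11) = -71.32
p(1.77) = -15.26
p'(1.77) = -19.24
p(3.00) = -48.00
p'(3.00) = -34.00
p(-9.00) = -504.00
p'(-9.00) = 110.00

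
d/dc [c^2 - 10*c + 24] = 2*c - 10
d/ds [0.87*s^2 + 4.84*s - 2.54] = 1.74*s + 4.84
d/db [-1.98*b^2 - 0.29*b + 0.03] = -3.96*b - 0.29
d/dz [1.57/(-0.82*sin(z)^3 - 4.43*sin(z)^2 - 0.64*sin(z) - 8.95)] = (3.8622*sin(z)^2 + 13.9102*sin(z) + 1.0048)*cos(z)/(0.82*sin(z)^3 + 4.43*sin(z)^2 + 0.64*sin(z) + 8.95)^2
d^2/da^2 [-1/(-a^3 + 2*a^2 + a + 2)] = 2*((2 - 3*a)*(-a^3 + 2*a^2 + a + 2) - (-3*a^2 + 4*a + 1)^2)/(-a^3 + 2*a^2 + a + 2)^3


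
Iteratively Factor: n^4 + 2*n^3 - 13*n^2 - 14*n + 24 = (n + 2)*(n^3 - 13*n + 12) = (n - 1)*(n + 2)*(n^2 + n - 12) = (n - 3)*(n - 1)*(n + 2)*(n + 4)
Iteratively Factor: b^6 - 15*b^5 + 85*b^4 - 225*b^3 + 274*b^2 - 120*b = (b - 2)*(b^5 - 13*b^4 + 59*b^3 - 107*b^2 + 60*b) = b*(b - 2)*(b^4 - 13*b^3 + 59*b^2 - 107*b + 60) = b*(b - 5)*(b - 2)*(b^3 - 8*b^2 + 19*b - 12) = b*(b - 5)*(b - 4)*(b - 2)*(b^2 - 4*b + 3) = b*(b - 5)*(b - 4)*(b - 2)*(b - 1)*(b - 3)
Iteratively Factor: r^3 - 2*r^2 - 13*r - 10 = (r + 2)*(r^2 - 4*r - 5) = (r + 1)*(r + 2)*(r - 5)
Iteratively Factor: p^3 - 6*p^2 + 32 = (p + 2)*(p^2 - 8*p + 16) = (p - 4)*(p + 2)*(p - 4)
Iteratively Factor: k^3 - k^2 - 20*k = (k - 5)*(k^2 + 4*k) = (k - 5)*(k + 4)*(k)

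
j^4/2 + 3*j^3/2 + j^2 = j^2*(j/2 + 1)*(j + 1)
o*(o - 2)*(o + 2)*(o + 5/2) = o^4 + 5*o^3/2 - 4*o^2 - 10*o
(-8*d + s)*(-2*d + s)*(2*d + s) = 32*d^3 - 4*d^2*s - 8*d*s^2 + s^3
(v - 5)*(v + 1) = v^2 - 4*v - 5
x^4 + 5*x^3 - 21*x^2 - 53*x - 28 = (x - 4)*(x + 1)^2*(x + 7)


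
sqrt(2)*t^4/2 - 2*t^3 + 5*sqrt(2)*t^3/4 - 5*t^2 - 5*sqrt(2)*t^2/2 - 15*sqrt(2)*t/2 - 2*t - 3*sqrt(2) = (t/2 + 1)*(t - 3*sqrt(2))*(t + sqrt(2))*(sqrt(2)*t + sqrt(2)/2)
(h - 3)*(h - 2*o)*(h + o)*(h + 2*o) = h^4 + h^3*o - 3*h^3 - 4*h^2*o^2 - 3*h^2*o - 4*h*o^3 + 12*h*o^2 + 12*o^3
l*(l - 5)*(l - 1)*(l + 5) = l^4 - l^3 - 25*l^2 + 25*l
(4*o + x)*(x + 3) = 4*o*x + 12*o + x^2 + 3*x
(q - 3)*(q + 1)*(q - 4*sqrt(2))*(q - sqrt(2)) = q^4 - 5*sqrt(2)*q^3 - 2*q^3 + 5*q^2 + 10*sqrt(2)*q^2 - 16*q + 15*sqrt(2)*q - 24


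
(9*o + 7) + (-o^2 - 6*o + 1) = -o^2 + 3*o + 8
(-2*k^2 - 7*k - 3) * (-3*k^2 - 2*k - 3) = 6*k^4 + 25*k^3 + 29*k^2 + 27*k + 9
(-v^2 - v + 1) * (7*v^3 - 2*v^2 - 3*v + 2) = -7*v^5 - 5*v^4 + 12*v^3 - v^2 - 5*v + 2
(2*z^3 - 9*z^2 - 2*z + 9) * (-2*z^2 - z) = -4*z^5 + 16*z^4 + 13*z^3 - 16*z^2 - 9*z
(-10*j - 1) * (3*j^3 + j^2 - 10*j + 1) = -30*j^4 - 13*j^3 + 99*j^2 - 1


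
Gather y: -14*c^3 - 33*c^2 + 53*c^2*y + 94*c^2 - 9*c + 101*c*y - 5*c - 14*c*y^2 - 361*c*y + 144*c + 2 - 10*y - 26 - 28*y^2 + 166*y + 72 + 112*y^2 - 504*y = -14*c^3 + 61*c^2 + 130*c + y^2*(84 - 14*c) + y*(53*c^2 - 260*c - 348) + 48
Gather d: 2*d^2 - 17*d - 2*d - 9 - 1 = 2*d^2 - 19*d - 10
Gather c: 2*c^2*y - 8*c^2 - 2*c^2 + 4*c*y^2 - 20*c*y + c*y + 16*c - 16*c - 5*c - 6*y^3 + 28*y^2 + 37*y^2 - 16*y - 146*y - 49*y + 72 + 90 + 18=c^2*(2*y - 10) + c*(4*y^2 - 19*y - 5) - 6*y^3 + 65*y^2 - 211*y + 180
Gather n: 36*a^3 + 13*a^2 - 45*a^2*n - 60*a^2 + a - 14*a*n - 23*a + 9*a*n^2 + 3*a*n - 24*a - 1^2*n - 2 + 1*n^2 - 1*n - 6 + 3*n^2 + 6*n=36*a^3 - 47*a^2 - 46*a + n^2*(9*a + 4) + n*(-45*a^2 - 11*a + 4) - 8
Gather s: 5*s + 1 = 5*s + 1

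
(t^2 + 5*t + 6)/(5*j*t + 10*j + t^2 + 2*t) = (t + 3)/(5*j + t)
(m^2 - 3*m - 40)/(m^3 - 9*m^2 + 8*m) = (m + 5)/(m*(m - 1))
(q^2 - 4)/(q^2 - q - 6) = (q - 2)/(q - 3)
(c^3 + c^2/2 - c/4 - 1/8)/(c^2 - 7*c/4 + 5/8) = (4*c^2 + 4*c + 1)/(4*c - 5)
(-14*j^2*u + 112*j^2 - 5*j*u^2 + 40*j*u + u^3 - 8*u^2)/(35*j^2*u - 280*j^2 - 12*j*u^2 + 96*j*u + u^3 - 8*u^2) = (2*j + u)/(-5*j + u)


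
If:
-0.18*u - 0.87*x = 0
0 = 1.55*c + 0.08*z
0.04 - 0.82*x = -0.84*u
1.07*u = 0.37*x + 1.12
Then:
No Solution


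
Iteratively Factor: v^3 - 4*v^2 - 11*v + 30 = (v - 5)*(v^2 + v - 6) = (v - 5)*(v + 3)*(v - 2)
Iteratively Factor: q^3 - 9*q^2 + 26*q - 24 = (q - 4)*(q^2 - 5*q + 6) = (q - 4)*(q - 2)*(q - 3)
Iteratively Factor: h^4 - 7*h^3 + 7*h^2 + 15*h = (h + 1)*(h^3 - 8*h^2 + 15*h) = (h - 5)*(h + 1)*(h^2 - 3*h) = (h - 5)*(h - 3)*(h + 1)*(h)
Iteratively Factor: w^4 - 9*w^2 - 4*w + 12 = (w - 3)*(w^3 + 3*w^2 - 4) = (w - 3)*(w + 2)*(w^2 + w - 2) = (w - 3)*(w + 2)^2*(w - 1)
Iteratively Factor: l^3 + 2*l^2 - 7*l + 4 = (l - 1)*(l^2 + 3*l - 4) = (l - 1)*(l + 4)*(l - 1)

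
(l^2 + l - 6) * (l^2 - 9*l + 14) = l^4 - 8*l^3 - l^2 + 68*l - 84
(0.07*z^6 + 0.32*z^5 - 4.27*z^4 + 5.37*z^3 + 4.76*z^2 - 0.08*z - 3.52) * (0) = 0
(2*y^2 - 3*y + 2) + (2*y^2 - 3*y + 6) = 4*y^2 - 6*y + 8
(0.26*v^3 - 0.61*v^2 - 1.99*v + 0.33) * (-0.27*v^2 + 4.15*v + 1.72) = -0.0702*v^5 + 1.2437*v^4 - 1.547*v^3 - 9.3968*v^2 - 2.0533*v + 0.5676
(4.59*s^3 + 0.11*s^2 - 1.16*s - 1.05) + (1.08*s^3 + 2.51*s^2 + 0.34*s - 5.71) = 5.67*s^3 + 2.62*s^2 - 0.82*s - 6.76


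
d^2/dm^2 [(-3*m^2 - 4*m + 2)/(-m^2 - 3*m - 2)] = 2*(-5*m^3 - 24*m^2 - 42*m - 26)/(m^6 + 9*m^5 + 33*m^4 + 63*m^3 + 66*m^2 + 36*m + 8)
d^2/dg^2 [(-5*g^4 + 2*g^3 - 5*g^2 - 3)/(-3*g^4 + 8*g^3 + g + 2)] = 2*(102*g^9 + 135*g^8 - 270*g^7 + 808*g^6 - 1326*g^5 + 1599*g^4 - 500*g^3 + 288*g^2 - 168*g + 23)/(27*g^12 - 216*g^11 + 576*g^10 - 539*g^9 + 90*g^8 + 96*g^7 - 375*g^6 + 12*g^5 - 60*g^4 - 97*g^3 - 6*g^2 - 12*g - 8)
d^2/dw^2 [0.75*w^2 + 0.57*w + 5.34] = 1.50000000000000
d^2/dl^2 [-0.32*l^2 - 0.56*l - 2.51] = -0.640000000000000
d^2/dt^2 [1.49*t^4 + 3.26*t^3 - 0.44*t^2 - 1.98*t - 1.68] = 17.88*t^2 + 19.56*t - 0.88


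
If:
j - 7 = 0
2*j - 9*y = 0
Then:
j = 7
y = 14/9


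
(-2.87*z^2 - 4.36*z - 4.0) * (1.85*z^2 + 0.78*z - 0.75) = -5.3095*z^4 - 10.3046*z^3 - 8.6483*z^2 + 0.15*z + 3.0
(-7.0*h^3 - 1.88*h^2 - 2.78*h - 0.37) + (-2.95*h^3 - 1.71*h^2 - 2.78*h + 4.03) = -9.95*h^3 - 3.59*h^2 - 5.56*h + 3.66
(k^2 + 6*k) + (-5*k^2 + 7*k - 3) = -4*k^2 + 13*k - 3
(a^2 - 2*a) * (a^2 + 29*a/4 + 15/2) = a^4 + 21*a^3/4 - 7*a^2 - 15*a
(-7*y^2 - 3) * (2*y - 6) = -14*y^3 + 42*y^2 - 6*y + 18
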